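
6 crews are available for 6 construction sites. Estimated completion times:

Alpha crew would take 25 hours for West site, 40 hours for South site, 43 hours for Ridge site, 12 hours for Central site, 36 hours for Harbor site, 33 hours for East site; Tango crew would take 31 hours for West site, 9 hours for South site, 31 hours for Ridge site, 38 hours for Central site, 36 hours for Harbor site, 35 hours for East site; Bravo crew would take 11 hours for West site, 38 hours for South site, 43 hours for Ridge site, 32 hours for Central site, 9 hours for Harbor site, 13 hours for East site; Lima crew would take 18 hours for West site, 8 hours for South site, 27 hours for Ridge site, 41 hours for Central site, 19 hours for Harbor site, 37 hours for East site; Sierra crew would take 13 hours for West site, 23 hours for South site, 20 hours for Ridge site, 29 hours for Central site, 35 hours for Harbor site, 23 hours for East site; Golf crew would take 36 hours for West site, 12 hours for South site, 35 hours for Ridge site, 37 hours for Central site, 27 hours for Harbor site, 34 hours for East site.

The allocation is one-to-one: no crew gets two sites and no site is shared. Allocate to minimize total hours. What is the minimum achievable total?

Optimal: Alpha crew→Central site (12 hours), Tango crew→South site (9 hours), Bravo crew→East site (13 hours), Lima crew→West site (18 hours), Sierra crew→Ridge site (20 hours), Golf crew→Harbor site (27 hours) — total 12+9+13+18+20+27 = 99 hours.
Min-entry greedy (repeatedly take the single cheapest remaining cell) gives 107 hours, worse by 8.
Next-best assignment: Alpha crew→Central site, Tango crew→Ridge site, Bravo crew→East site, Lima crew→Harbor site, Sierra crew→West site, Golf crew→South site = 100 hours.
Swapping Sierra crew↔Lima crew (Sierra crew→West site 13 hours, Lima crew→Ridge site 27 hours) adds 2.

Minimum total: 99 hours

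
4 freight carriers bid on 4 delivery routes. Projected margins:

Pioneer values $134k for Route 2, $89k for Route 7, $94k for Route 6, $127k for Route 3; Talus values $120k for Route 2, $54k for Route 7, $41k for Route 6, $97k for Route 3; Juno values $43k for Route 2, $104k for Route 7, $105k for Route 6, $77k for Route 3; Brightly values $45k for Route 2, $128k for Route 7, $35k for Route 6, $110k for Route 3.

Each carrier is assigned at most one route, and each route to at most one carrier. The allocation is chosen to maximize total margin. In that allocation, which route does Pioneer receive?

Pioneer receives Route 3.

Optimal: Pioneer→Route 3 ($127k), Talus→Route 2 ($120k), Juno→Route 6 ($105k), Brightly→Route 7 ($128k) — total 127+120+105+128 = $480k.
Row-greedy (each carrier in turn takes its best remaining route) gives $464k, worse by 16.
Swapping Brightly↔Juno (Brightly→Route 6 $35k, Juno→Route 7 $104k) loses 94.
Pioneer's own top route is Route 2 ($134k), but forcing Pioneer→Route 2 and reassigning the rest optimally gives only $464k — worse by 16.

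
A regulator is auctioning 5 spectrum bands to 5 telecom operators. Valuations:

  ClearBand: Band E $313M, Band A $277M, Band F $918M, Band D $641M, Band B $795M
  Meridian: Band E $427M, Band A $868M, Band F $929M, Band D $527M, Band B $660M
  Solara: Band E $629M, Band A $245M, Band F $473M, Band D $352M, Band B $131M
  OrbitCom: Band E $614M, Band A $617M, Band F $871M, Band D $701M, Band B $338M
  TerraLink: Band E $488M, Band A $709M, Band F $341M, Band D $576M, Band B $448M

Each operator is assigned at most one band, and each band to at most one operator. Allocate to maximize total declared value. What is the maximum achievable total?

Optimal: ClearBand→Band B ($795M), Meridian→Band F ($929M), Solara→Band E ($629M), OrbitCom→Band D ($701M), TerraLink→Band A ($709M) — total 795+929+629+701+709 = $3763M.
Column-greedy (each band in turn goes to its best remaining operator) gives $3564M, worse by 199.
Swapping OrbitCom↔Meridian (OrbitCom→Band F $871M, Meridian→Band D $527M) loses 232.

Maximum total: $3763M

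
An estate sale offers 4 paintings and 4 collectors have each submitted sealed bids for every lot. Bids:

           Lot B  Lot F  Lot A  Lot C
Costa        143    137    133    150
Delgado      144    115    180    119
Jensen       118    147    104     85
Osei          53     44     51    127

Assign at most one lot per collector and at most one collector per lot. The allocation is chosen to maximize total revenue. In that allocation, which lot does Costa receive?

Costa receives Lot B.

This is a one-to-one assignment (maximum-weight bipartite matching).
Optimal: Costa→Lot B ($143), Delgado→Lot A ($180), Jensen→Lot F ($147), Osei→Lot C ($127) — total 143+180+147+127 = $597.
Costa's own top lot is Lot C ($150), but forcing Costa→Lot C and reassigning the rest optimally gives only $530 — worse by 67.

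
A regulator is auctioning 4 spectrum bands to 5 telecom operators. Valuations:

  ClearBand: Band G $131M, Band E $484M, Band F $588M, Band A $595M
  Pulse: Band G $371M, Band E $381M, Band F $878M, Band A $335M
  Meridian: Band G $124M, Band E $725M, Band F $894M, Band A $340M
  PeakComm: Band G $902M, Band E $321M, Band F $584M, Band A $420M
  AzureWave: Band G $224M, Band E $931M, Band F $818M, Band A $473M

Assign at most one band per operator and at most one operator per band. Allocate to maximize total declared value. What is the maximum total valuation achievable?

Max total: $3322M

This is a one-to-one assignment (maximum-weight bipartite matching).
Optimal: PeakComm→Band G ($902M), AzureWave→Band E ($931M), Meridian→Band F ($894M), ClearBand→Band A ($595M) — total 902+931+894+595 = $3322M.
Row-greedy (each operator in turn takes its best remaining band) gives $3100M, worse by 222.
Next-best assignment: PeakComm→Band G, AzureWave→Band E, Pulse→Band F, ClearBand→Band A = $3306M.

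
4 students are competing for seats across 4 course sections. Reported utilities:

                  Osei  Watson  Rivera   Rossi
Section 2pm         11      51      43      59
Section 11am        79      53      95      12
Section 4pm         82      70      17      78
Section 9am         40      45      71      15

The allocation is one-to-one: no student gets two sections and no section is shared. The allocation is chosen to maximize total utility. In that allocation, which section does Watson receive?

Watson receives Section 9am.

Optimal: Osei→Section 4pm (82 points), Watson→Section 9am (45 points), Rivera→Section 11am (95 points), Rossi→Section 2pm (59 points) — total 82+45+95+59 = 281 points.
Row-greedy (each student in turn takes its best remaining section) gives 265 points, worse by 16.
No other one-to-one assignment exceeds 281 points.
Watson's own top section is Section 4pm (70 points), but forcing Watson→Section 4pm and reassigning the rest optimally gives only 279 points — worse by 2.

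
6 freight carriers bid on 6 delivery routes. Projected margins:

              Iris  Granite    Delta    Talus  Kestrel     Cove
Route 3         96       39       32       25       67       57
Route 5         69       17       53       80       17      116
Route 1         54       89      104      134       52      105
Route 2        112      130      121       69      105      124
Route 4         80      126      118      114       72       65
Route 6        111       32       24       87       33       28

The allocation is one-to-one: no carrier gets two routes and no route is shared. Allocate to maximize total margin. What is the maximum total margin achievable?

Max total: $676k

Optimal: Iris→Route 6 ($111k), Granite→Route 2 ($130k), Delta→Route 4 ($118k), Talus→Route 1 ($134k), Kestrel→Route 3 ($67k), Cove→Route 5 ($116k) — total 111+130+118+134+67+116 = $676k.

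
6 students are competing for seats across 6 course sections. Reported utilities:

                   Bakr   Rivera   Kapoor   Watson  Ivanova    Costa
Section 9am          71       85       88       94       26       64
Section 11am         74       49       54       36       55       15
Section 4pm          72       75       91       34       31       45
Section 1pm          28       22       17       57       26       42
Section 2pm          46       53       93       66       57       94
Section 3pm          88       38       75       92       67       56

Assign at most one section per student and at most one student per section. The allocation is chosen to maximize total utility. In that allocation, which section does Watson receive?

Watson receives Section 1pm.

Optimal: Bakr→Section 3pm (88 points), Rivera→Section 9am (85 points), Kapoor→Section 4pm (91 points), Watson→Section 1pm (57 points), Ivanova→Section 11am (55 points), Costa→Section 2pm (94 points) — total 88+85+91+57+55+94 = 470 points.
Next-best assignment: Bakr→Section 11am, Rivera→Section 9am, Kapoor→Section 4pm, Watson→Section 1pm, Ivanova→Section 3pm, Costa→Section 2pm = 468 points.
Checked against all permutations: 470 points is optimal.
Watson's own top section is Section 9am (94 points), but forcing Watson→Section 9am and reassigning the rest optimally gives only 447 points — worse by 23.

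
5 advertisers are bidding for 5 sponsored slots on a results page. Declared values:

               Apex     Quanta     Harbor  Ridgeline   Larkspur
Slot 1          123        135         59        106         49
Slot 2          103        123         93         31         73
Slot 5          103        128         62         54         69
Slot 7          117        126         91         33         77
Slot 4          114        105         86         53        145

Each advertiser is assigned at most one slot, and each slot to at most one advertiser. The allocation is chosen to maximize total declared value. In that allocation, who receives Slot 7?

Optimal: Apex→Slot 7 ($117), Quanta→Slot 5 ($128), Harbor→Slot 2 ($93), Ridgeline→Slot 1 ($106), Larkspur→Slot 4 ($145) — total 117+128+93+106+145 = $589.
Column-greedy (each slot in turn goes to its best remaining advertiser) gives $451, worse by 138.
Swapping Quanta↔Ridgeline (Quanta→Slot 1 $135, Ridgeline→Slot 5 $54) loses 45.
No other one-to-one assignment exceeds $589.
Apex's own top slot is Slot 1 ($123), but forcing Apex→Slot 1 and reassigning the rest optimally gives only $541 — worse by 48.

Apex receives Slot 7.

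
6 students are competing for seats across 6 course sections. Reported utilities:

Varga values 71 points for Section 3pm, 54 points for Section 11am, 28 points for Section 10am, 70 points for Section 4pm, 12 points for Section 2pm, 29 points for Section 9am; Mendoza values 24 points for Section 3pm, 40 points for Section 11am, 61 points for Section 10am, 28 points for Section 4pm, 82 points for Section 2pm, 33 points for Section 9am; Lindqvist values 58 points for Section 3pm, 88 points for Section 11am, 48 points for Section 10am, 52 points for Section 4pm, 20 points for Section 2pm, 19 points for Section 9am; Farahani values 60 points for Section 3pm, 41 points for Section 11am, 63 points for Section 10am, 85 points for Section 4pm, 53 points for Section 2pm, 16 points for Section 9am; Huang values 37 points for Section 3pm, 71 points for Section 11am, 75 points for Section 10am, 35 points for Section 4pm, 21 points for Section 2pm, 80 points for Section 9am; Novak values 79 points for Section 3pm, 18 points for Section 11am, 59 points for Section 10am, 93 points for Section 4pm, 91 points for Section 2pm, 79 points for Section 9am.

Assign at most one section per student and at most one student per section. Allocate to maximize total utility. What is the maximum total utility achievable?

Maximum total: 480 points

Optimal: Varga→Section 3pm (71 points), Mendoza→Section 2pm (82 points), Lindqvist→Section 11am (88 points), Farahani→Section 4pm (85 points), Huang→Section 10am (75 points), Novak→Section 9am (79 points) — total 71+82+88+85+75+79 = 480 points.
Row-greedy (each student in turn takes its best remaining section) gives 465 points, worse by 15.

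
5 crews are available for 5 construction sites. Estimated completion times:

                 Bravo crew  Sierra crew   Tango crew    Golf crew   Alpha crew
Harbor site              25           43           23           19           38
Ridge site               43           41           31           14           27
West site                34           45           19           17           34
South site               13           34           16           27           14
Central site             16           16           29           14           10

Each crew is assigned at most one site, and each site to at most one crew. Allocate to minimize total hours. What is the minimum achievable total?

Minimum total: 88 hours

Optimal: Bravo crew→Harbor site (25 hours), Sierra crew→Central site (16 hours), Tango crew→West site (19 hours), Golf crew→Ridge site (14 hours), Alpha crew→South site (14 hours) — total 25+16+19+14+14 = 88 hours.
Row-greedy (each crew in turn takes its cheapest remaining site) gives 100 hours, worse by 12.
Checked against all permutations: 88 hours is optimal.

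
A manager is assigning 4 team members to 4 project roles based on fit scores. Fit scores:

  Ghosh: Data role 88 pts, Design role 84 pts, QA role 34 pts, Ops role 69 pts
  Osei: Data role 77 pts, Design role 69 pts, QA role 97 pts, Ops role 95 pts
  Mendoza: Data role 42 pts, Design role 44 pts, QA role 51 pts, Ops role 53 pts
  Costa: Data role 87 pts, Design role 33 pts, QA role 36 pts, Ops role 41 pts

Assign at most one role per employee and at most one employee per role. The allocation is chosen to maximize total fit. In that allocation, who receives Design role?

Ghosh receives Design role.

This is a one-to-one assignment (maximum-weight bipartite matching).
Optimal: Ghosh→Design role (84 pts), Osei→QA role (97 pts), Mendoza→Ops role (53 pts), Costa→Data role (87 pts) — total 84+97+53+87 = 321 pts.
Column-greedy (each role in turn goes to its best remaining employee) gives 249 pts, worse by 72.
Ghosh's own top role is Data role (88 pts), but forcing Ghosh→Data role and reassigning the rest optimally gives only 271 pts — worse by 50.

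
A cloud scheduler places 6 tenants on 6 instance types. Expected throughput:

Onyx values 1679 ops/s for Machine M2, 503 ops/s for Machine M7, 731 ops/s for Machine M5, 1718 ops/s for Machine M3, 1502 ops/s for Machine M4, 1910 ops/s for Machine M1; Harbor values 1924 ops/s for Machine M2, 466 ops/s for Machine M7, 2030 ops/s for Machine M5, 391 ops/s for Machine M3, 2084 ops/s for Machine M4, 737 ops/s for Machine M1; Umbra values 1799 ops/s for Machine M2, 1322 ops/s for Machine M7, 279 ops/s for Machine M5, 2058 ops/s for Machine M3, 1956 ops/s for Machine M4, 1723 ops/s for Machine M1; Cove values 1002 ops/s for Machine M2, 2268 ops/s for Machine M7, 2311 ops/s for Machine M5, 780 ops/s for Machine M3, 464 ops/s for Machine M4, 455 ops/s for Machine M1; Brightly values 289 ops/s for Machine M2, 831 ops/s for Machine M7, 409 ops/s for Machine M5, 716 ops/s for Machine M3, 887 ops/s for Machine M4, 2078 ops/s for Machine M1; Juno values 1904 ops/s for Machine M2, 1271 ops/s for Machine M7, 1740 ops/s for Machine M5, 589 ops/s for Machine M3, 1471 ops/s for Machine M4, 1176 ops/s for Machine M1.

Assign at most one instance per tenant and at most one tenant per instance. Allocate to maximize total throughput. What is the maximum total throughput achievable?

Maximum total: 11954 ops/s

Treat this as an assignment problem: match each tenant to one instance.
Optimal: Onyx→Machine M3 (1718 ops/s), Harbor→Machine M5 (2030 ops/s), Umbra→Machine M4 (1956 ops/s), Cove→Machine M7 (2268 ops/s), Brightly→Machine M1 (2078 ops/s), Juno→Machine M2 (1904 ops/s) — total 1718+2030+1956+2268+2078+1904 = 11954 ops/s.
Column-greedy (each instance in turn goes to its best remaining tenant) gives 11570 ops/s, worse by 384.
Next-best assignment: Onyx→Machine M2, Harbor→Machine M4, Umbra→Machine M3, Cove→Machine M7, Brightly→Machine M1, Juno→Machine M5 = 11907 ops/s.
Swapping Umbra↔Juno (Umbra→Machine M2 1799 ops/s, Juno→Machine M4 1471 ops/s) loses 590.
Every other assignment is strictly worse.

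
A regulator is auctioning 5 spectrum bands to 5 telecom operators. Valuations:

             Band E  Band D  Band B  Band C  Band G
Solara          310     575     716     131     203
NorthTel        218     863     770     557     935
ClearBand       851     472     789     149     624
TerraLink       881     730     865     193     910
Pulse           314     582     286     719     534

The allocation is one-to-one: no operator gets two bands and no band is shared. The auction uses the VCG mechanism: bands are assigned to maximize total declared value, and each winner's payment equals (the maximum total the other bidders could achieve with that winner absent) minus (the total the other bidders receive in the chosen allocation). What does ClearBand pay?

Efficient allocation: Solara→Band B ($716M), NorthTel→Band D ($863M), ClearBand→Band E ($851M), TerraLink→Band G ($910M), Pulse→Band C ($719M); total welfare W = $4059M.
ClearBand receives Band E at value $851M, so the others get W − 851 = $3208M.
Without ClearBand: best allocation of the remaining 4 bidders over all 5 bands is Solara→Band B ($716M), NorthTel→Band G ($935M), TerraLink→Band E ($881M), Pulse→Band C ($719M), total $3251M.
VCG payment = (others' best without ClearBand) − (others' welfare with ClearBand) = 3251 − 3208 = $43M.

ClearBand pays $43M.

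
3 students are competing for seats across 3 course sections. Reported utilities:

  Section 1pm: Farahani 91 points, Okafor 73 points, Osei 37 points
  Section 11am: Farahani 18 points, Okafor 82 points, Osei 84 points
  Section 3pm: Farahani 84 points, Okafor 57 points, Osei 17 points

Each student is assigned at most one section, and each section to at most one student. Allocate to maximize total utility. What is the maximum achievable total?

Optimal: Farahani→Section 3pm (84 points), Okafor→Section 1pm (73 points), Osei→Section 11am (84 points) — total 84+73+84 = 241 points.
Column-greedy (each section in turn goes to its best remaining student) gives 232 points, worse by 9.
Swapping Farahani↔Okafor (Farahani→Section 1pm 91 points, Okafor→Section 3pm 57 points) loses 9.

Maximum total: 241 points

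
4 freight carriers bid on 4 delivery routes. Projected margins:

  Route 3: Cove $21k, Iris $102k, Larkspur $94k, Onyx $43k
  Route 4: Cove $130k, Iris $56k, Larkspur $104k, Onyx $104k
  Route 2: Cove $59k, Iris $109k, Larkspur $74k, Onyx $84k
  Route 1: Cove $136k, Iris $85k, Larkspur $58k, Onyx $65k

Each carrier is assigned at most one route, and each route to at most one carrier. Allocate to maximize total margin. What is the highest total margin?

This is the linear assignment problem.
Optimal: Cove→Route 1 ($136k), Iris→Route 2 ($109k), Larkspur→Route 3 ($94k), Onyx→Route 4 ($104k) — total 136+109+94+104 = $443k.
Row-greedy (each carrier in turn takes its best remaining route) gives $392k, worse by 51.
Swapping Cove↔Larkspur (Cove→Route 3 $21k, Larkspur→Route 1 $58k) loses 151.

Max total: $443k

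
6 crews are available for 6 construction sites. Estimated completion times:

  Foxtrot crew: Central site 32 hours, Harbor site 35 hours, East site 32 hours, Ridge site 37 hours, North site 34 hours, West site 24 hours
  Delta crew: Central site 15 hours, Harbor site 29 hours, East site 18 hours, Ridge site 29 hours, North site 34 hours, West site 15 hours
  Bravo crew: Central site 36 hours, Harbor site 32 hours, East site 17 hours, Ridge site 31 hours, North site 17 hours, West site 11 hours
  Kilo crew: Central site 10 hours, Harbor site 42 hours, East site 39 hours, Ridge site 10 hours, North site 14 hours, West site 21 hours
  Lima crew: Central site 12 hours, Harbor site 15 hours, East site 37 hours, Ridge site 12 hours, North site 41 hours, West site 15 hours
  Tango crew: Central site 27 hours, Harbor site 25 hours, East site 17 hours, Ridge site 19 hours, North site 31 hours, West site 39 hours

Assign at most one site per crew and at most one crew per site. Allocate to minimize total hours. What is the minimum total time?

Optimal: Foxtrot crew→West site (24 hours), Delta crew→Central site (15 hours), Bravo crew→North site (17 hours), Kilo crew→Ridge site (10 hours), Lima crew→Harbor site (15 hours), Tango crew→East site (17 hours) — total 24+15+17+10+15+17 = 98 hours.
Min-entry greedy (repeatedly take the single cheapest remaining cell) gives 113 hours, worse by 15.
Every other assignment is strictly worse.

Minimum total: 98 hours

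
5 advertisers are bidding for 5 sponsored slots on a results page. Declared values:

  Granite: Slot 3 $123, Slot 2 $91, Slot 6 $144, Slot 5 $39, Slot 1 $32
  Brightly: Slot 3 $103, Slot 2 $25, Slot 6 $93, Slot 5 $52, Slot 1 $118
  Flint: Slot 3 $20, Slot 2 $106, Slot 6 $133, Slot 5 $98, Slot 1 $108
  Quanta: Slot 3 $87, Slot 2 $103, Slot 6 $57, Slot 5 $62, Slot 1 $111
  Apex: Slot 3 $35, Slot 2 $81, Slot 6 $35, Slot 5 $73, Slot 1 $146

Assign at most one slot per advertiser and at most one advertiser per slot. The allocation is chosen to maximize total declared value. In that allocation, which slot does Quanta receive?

Optimal: Granite→Slot 6 ($144), Brightly→Slot 3 ($103), Flint→Slot 5 ($98), Quanta→Slot 2 ($103), Apex→Slot 1 ($146) — total 144+103+98+103+146 = $594.
Max-entry greedy (repeatedly take the single best remaining cell) gives $561, worse by 33.
Next-best assignment: Granite→Slot 3, Brightly→Slot 6, Flint→Slot 5, Quanta→Slot 2, Apex→Slot 1 = $563.
Quanta's own top slot is Slot 1 ($111), but forcing Quanta→Slot 1 and reassigning the rest optimally gives only $537 — worse by 57.

Quanta receives Slot 2.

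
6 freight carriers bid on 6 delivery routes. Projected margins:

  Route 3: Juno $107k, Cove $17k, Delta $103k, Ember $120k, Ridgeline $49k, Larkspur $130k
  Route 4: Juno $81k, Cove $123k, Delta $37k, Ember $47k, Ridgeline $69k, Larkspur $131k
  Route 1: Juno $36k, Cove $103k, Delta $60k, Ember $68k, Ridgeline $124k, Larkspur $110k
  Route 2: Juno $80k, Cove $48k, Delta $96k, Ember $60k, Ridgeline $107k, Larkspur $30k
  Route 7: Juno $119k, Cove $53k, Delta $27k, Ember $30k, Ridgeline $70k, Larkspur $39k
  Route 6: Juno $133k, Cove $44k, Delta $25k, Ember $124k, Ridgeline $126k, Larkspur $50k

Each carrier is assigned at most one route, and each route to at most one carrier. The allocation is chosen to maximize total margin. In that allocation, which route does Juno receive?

Treat this as an assignment problem: match each carrier to one route.
Optimal: Juno→Route 7 ($119k), Cove→Route 4 ($123k), Delta→Route 2 ($96k), Ember→Route 6 ($124k), Ridgeline→Route 1 ($124k), Larkspur→Route 3 ($130k) — total 119+123+96+124+124+130 = $716k.
Row-greedy (each carrier in turn takes its best remaining route) gives $573k, worse by 143.
Every other assignment is strictly worse.
Juno's own top route is Route 6 ($133k), but forcing Juno→Route 6 and reassigning the rest optimally gives only $657k — worse by 59.

Juno receives Route 7.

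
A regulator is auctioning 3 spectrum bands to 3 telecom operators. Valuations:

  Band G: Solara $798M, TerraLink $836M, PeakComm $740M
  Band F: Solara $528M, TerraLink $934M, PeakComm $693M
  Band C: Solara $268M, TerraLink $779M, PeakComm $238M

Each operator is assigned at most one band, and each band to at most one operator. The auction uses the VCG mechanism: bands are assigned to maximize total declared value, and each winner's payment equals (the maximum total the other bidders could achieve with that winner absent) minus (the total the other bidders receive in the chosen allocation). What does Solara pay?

Efficient allocation: Solara→Band G ($798M), TerraLink→Band C ($779M), PeakComm→Band F ($693M); total welfare W = $2270M.
Solara receives Band G at value $798M, so the others get W − 798 = $1472M.
Without Solara: best allocation of the remaining 2 bidders over all 3 bands is TerraLink→Band F ($934M), PeakComm→Band G ($740M), total $1674M.
VCG payment = (others' best without Solara) − (others' welfare with Solara) = 1674 − 1472 = $202M.

Solara pays $202M.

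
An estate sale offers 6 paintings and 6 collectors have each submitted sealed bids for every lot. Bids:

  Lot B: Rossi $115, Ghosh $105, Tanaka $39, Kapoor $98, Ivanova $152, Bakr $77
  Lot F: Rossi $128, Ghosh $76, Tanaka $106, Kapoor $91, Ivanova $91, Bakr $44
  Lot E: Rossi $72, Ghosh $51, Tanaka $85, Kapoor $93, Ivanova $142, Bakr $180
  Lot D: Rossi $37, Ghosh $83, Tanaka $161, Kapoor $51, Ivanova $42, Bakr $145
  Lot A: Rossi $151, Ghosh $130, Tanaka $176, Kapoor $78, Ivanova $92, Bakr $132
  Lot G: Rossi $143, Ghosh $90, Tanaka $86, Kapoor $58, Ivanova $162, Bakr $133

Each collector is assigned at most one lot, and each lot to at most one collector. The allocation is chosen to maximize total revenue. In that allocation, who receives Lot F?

Optimal: Rossi→Lot F ($128), Ghosh→Lot A ($130), Tanaka→Lot D ($161), Kapoor→Lot B ($98), Ivanova→Lot G ($162), Bakr→Lot E ($180) — total 128+130+161+98+162+180 = $859.
Column-greedy (each lot in turn goes to its best remaining collector) gives $809, worse by 50.
Next-best assignment: Rossi→Lot G, Ghosh→Lot A, Tanaka→Lot D, Kapoor→Lot F, Ivanova→Lot B, Bakr→Lot E = $857.
No other one-to-one assignment exceeds $859.
Rossi's own top lot is Lot A ($151), but forcing Rossi→Lot A and reassigning the rest optimally gives only $850 — worse by 9.

Rossi receives Lot F.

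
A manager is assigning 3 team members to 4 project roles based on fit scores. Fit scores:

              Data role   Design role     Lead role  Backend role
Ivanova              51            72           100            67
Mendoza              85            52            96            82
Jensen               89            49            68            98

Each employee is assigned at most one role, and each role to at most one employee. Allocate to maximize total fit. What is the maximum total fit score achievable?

Optimal: Ivanova→Lead role (100 pts), Mendoza→Data role (85 pts), Jensen→Backend role (98 pts) — total 100+85+98 = 283 pts.

Maximum total: 283 pts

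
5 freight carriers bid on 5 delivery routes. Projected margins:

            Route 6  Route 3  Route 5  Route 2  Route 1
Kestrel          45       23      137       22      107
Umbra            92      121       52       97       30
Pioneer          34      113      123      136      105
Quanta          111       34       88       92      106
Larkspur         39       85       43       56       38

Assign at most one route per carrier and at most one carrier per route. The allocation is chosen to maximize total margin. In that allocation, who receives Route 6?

Umbra receives Route 6.

Treat this as an assignment problem: match each carrier to one route.
Optimal: Kestrel→Route 5 ($137k), Umbra→Route 6 ($92k), Pioneer→Route 2 ($136k), Quanta→Route 1 ($106k), Larkspur→Route 3 ($85k) — total 137+92+136+106+85 = $556k.
Umbra's own top route is Route 3 ($121k), but forcing Umbra→Route 3 and reassigning the rest optimally gives only $543k — worse by 13.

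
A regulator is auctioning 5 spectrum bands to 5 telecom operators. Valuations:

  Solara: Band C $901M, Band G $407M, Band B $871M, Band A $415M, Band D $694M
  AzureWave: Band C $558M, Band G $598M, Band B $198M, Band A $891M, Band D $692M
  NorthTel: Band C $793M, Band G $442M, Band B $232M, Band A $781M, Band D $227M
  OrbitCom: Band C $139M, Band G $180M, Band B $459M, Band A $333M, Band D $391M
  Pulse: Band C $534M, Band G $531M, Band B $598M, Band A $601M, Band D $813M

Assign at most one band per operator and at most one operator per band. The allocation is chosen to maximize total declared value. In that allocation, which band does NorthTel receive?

Optimal: Solara→Band C ($901M), AzureWave→Band G ($598M), NorthTel→Band A ($781M), OrbitCom→Band B ($459M), Pulse→Band D ($813M) — total 901+598+781+459+813 = $3552M.
Max-entry greedy (repeatedly take the single best remaining cell) gives $3506M, worse by 46.
Next-best assignment: Solara→Band B, AzureWave→Band A, NorthTel→Band C, OrbitCom→Band G, Pulse→Band D = $3548M.
NorthTel's own top band is Band C ($793M), but forcing NorthTel→Band C and reassigning the rest optimally gives only $3548M — worse by 4.

NorthTel receives Band A.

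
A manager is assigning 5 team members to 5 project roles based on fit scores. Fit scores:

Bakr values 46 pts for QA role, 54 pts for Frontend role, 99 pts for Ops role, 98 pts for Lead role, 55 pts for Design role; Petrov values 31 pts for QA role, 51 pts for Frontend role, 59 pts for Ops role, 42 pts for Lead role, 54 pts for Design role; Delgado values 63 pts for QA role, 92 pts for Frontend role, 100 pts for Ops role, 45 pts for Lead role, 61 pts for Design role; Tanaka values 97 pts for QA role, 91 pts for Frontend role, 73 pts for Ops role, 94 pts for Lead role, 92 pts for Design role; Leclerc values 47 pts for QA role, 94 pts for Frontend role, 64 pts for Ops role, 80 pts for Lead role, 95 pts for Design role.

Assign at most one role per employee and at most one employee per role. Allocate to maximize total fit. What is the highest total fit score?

Optimal: Bakr→Lead role (98 pts), Petrov→Design role (54 pts), Delgado→Ops role (100 pts), Tanaka→QA role (97 pts), Leclerc→Frontend role (94 pts) — total 98+54+100+97+94 = 443 pts.
Max-entry greedy (repeatedly take the single best remaining cell) gives 441 pts, worse by 2.
Every other assignment is strictly worse.

Maximum total: 443 pts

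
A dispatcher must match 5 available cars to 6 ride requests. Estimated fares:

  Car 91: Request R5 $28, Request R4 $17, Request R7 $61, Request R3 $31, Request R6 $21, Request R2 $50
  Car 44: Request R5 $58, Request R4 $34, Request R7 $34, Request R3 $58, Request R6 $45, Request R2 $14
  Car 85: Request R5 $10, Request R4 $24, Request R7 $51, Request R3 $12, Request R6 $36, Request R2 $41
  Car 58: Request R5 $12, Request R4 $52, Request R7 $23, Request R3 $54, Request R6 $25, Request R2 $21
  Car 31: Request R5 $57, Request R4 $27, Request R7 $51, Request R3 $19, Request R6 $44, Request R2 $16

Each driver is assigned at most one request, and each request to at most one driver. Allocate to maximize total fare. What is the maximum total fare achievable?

Optimal: Car 91→Request R7 ($61), Car 44→Request R3 ($58), Car 85→Request R2 ($41), Car 58→Request R4 ($52), Car 31→Request R5 ($57) — total 61+58+41+52+57 = $269.

Maximum total: $269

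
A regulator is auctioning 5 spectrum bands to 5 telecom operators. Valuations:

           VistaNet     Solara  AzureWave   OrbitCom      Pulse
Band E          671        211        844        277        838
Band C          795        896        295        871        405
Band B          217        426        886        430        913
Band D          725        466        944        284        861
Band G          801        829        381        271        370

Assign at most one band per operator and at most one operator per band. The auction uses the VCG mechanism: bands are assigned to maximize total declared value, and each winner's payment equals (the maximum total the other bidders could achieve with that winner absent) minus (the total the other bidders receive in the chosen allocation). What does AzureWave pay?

AzureWave pays $54M.

Efficient allocation: VistaNet→Band E ($671M), Solara→Band G ($829M), AzureWave→Band D ($944M), OrbitCom→Band C ($871M), Pulse→Band B ($913M); total welfare W = $4228M.
AzureWave receives Band D at value $944M, so the others get W − 944 = $3284M.
Without AzureWave: best allocation of the remaining 4 bidders over all 5 bands is VistaNet→Band D ($725M), Solara→Band G ($829M), OrbitCom→Band C ($871M), Pulse→Band B ($913M), total $3338M.
VCG payment = (others' best without AzureWave) − (others' welfare with AzureWave) = 3338 − 3284 = $54M.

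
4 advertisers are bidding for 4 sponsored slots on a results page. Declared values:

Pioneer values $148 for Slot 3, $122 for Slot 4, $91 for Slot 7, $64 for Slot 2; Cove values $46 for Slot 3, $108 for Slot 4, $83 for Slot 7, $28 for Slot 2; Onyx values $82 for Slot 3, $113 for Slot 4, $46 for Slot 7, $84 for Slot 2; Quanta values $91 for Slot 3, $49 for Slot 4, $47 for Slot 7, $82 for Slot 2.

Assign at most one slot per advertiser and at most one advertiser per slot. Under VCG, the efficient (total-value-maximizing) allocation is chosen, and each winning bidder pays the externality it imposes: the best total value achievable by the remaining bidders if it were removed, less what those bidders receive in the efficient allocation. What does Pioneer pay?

Pioneer pays $9.

Efficient allocation: Pioneer→Slot 3 ($148), Cove→Slot 7 ($83), Onyx→Slot 4 ($113), Quanta→Slot 2 ($82); total welfare W = $426.
Pioneer receives Slot 3 at value $148, so the others get W − 148 = $278.
Without Pioneer: best allocation of the remaining 3 bidders over all 4 slots is Cove→Slot 7 ($83), Onyx→Slot 4 ($113), Quanta→Slot 3 ($91), total $287.
VCG payment = (others' best without Pioneer) − (others' welfare with Pioneer) = 287 − 278 = $9.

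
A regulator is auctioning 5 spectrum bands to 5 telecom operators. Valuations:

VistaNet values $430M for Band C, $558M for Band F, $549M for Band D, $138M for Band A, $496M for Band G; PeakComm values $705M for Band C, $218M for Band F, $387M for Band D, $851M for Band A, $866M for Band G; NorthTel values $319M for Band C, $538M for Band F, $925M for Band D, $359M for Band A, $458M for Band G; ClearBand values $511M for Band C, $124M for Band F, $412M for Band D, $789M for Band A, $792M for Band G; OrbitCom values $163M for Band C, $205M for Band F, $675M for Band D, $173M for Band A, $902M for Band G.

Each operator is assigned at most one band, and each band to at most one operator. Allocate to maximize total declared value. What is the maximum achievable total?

Optimal: VistaNet→Band F ($558M), PeakComm→Band C ($705M), NorthTel→Band D ($925M), ClearBand→Band A ($789M), OrbitCom→Band G ($902M) — total 558+705+925+789+902 = $3879M.
Max-entry greedy (repeatedly take the single best remaining cell) gives $3747M, worse by 132.
Next-best assignment: VistaNet→Band F, PeakComm→Band A, NorthTel→Band D, ClearBand→Band C, OrbitCom→Band G = $3747M.
Swapping VistaNet↔NorthTel (VistaNet→Band D $549M, NorthTel→Band F $538M) loses 396.

Max total: $3879M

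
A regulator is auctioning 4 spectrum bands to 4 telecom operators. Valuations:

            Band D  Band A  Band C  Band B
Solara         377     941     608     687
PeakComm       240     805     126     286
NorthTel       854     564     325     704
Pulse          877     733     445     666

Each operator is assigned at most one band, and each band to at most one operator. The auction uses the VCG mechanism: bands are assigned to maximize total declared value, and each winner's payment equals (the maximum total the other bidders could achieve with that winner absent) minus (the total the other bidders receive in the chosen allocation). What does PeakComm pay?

Efficient allocation: Solara→Band C ($608M), PeakComm→Band A ($805M), NorthTel→Band B ($704M), Pulse→Band D ($877M); total welfare W = $2994M.
PeakComm receives Band A at value $805M, so the others get W − 805 = $2189M.
Without PeakComm: best allocation of the remaining 3 bidders over all 4 bands is Solara→Band A ($941M), NorthTel→Band B ($704M), Pulse→Band D ($877M), total $2522M.
VCG payment = (others' best without PeakComm) − (others' welfare with PeakComm) = 2522 − 2189 = $333M.

PeakComm pays $333M.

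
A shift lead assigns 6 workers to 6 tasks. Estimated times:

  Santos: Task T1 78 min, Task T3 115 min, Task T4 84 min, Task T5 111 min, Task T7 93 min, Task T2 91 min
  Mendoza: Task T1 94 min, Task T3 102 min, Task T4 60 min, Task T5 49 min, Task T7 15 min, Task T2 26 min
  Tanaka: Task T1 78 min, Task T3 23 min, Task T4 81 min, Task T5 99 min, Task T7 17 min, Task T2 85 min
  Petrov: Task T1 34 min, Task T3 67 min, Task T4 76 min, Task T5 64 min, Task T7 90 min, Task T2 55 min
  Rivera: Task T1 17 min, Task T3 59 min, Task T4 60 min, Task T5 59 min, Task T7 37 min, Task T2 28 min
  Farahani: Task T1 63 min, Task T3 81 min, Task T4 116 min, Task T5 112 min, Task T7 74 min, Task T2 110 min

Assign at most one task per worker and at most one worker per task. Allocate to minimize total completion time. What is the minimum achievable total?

Minimum total: 277 min

This is a one-to-one assignment (minimum-cost bipartite matching).
Optimal: Santos→Task T4 (84 min), Mendoza→Task T7 (15 min), Tanaka→Task T3 (23 min), Petrov→Task T5 (64 min), Rivera→Task T2 (28 min), Farahani→Task T1 (63 min) — total 84+15+23+64+28+63 = 277 min.
Swapping Tanaka↔Mendoza (Tanaka→Task T7 17 min, Mendoza→Task T3 102 min) adds 81.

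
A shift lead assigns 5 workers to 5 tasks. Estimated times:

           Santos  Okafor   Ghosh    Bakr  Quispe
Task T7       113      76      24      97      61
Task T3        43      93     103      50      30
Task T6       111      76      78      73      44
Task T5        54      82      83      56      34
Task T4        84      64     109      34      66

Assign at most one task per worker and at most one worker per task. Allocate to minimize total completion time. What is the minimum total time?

Minimum total: 211 min

Optimal: Santos→Task T3 (43 min), Okafor→Task T6 (76 min), Ghosh→Task T7 (24 min), Bakr→Task T4 (34 min), Quispe→Task T5 (34 min) — total 43+76+24+34+34 = 211 min.
Column-greedy (each task in turn goes to its cheapest remaining worker) gives 245 min, worse by 34.
Next-best assignment: Santos→Task T5, Okafor→Task T6, Ghosh→Task T7, Bakr→Task T4, Quispe→Task T3 = 218 min.
No other one-to-one assignment undercuts 211 min.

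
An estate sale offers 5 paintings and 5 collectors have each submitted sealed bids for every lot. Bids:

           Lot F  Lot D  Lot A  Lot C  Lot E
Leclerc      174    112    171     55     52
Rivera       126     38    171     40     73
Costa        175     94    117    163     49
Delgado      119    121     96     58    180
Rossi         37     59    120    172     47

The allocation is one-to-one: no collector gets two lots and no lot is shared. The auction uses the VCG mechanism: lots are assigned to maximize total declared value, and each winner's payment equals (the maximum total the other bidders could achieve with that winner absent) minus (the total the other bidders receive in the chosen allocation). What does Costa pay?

Efficient allocation: Leclerc→Lot D ($112), Rivera→Lot A ($171), Costa→Lot F ($175), Delgado→Lot E ($180), Rossi→Lot C ($172); total welfare W = $810.
Costa receives Lot F at value $175, so the others get W − 175 = $635.
Without Costa: best allocation of the remaining 4 bidders over all 5 lots is Leclerc→Lot F ($174), Rivera→Lot A ($171), Delgado→Lot E ($180), Rossi→Lot C ($172), total $697.
VCG payment = (others' best without Costa) − (others' welfare with Costa) = 697 − 635 = $62.

Costa pays $62.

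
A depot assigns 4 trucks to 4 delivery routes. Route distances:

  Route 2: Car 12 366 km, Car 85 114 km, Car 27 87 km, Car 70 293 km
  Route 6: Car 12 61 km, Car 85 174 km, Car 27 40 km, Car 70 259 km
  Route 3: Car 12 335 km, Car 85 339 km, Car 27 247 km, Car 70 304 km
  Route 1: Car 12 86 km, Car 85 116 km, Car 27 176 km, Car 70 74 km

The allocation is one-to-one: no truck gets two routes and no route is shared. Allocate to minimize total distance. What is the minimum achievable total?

This is a one-to-one assignment (minimum-cost bipartite matching).
Optimal: Car 12→Route 6 (61 km), Car 85→Route 2 (114 km), Car 27→Route 3 (247 km), Car 70→Route 1 (74 km) — total 61+114+247+74 = 496 km.
Next-best assignment: Car 12→Route 1, Car 85→Route 2, Car 27→Route 6, Car 70→Route 3 = 544 km.
Checked against all permutations: 496 km is optimal.

Min total: 496 km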